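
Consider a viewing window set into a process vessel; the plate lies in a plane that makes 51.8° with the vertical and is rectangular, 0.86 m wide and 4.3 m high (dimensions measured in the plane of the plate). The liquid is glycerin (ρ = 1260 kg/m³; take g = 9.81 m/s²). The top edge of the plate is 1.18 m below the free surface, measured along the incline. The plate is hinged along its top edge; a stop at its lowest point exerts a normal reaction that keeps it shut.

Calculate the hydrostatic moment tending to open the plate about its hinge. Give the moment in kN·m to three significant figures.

γ = ρg = 1260 × 9.81 / 1000 = 12.3606 kN/m³.
The plate makes 51.8° with the vertical, i.e. θ = 90° − 51.8° = 38.2° to the horizontal. Measuring y along the incline from the free-surface line, vertical depth h = y·sinθ with sinθ = 0.618408.
The centroid lies 4.3/2 = 2.15 m below the top edge, so y_c = 1.18 + 2.15 = 3.33 m and h_c = 3.33 × 0.618408 = 2.0593 m.
A = 0.86 × 4.3 = 3.698 m².
Resultant F = γ·h_c·A = 12.3606 × 2.0593 × 3.698 = 94.1296 kN.
I_c = b·h³/12 = 0.86 × 4.3³/12 = 5.698 m⁴.
Centre of pressure: y_p = y_c + I_c/(y_c·A) = 3.33 + 5.698/(3.33 × 3.698) = 3.33 + 0.462713 = 3.79271 m along the plane.
The resultant acts 2.15 + 0.462713 = 2.61271 m (along the plate) below the hinge at the top edge, so the moment about the hinge is M = F × 2.61271 = 94.1296 × 2.61271 = 245.933 kN·m.

M ≈ 246 kN·m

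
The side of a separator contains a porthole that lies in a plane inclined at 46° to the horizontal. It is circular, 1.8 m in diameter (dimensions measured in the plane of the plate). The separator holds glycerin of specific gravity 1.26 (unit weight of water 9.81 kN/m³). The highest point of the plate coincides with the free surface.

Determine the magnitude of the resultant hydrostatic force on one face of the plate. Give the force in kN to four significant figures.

F ≈ 20.36 kN

γ = 1.26 × 9.81 = 12.3606 kN/m³.
Let θ = 46° be the plate's angle to the horizontal; measure y along the incline from where the plane meets the free surface. Vertical depth h = y·sinθ with sinθ = 0.719340.
The centroid is at the centre, 0.9 m below the top of the plate, so y_c = 0.9 m and h_c = 0.9 × 0.719340 = 0.647406 m.
A = π(0.9)² = 2.54469 m².
Resultant F = γ·h_c·A = 12.3606 × 0.647406 × 2.54469 = 20.3634 kN.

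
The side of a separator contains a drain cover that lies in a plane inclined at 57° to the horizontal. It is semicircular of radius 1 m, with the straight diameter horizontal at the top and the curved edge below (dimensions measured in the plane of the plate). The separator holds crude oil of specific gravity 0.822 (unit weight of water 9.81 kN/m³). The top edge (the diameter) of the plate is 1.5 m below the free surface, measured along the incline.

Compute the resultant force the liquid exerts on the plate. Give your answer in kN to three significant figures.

γ = 0.822 × 9.81 = 8.06382 kN/m³.
Let θ = 57° be the plate's angle to the horizontal; measure y along the incline from where the plane meets the free surface. Vertical depth h = y·sinθ with sinθ = 0.838671.
The centroid of a semicircle lies 4r/(3π) = 0.424413 m from the diameter, here below the top edge, so y_c = 1.5 + 0.424413 = 1.92441 m and h_c = 1.92441 × 0.838671 = 1.61395 m.
A = πr²/2 = π × 1²/2 = 1.5708 m².
Resultant F = γ·h_c·A = 8.06382 × 1.61395 × 1.5708 = 20.4433 kN.

F ≈ 20.4 kN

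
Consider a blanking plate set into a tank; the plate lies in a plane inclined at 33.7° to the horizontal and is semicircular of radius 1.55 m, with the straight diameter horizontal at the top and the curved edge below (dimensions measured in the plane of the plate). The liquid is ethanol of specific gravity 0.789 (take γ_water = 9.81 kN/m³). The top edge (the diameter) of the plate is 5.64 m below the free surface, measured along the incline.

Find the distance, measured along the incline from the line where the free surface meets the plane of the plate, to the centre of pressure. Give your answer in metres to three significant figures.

γ = 0.789 × 9.81 = 7.74009 kN/m³.
Let θ = 33.7° be the plate's angle to the horizontal; measure y along the incline from where the plane meets the free surface. Vertical depth h = y·sinθ with sinθ = 0.554844.
The centroid of a semicircle lies 4r/(3π) = 0.65784 m from the diameter, here below the top edge, so y_c = 5.64 + 0.65784 = 6.29784 m and h_c = 6.29784 × 0.554844 = 3.49432 m.
A = πr²/2 = π × 1.55²/2 = 3.77384 m².
Resultant F = γ·h_c·A = 7.74009 × 3.49432 × 3.77384 = 102.069 kN.
I_c = (π/8 − 8/(9π))·r⁴ = 0.109757 × 1.55⁴ = 0.633518 m⁴.
Centre of pressure: y_p = y_c + I_c/(y_c·A) = 6.29784 + 0.633518/(6.29784 × 3.77384) = 6.29784 + 0.0266553 = 6.3245 m along the plane.

y_p = 6.32 m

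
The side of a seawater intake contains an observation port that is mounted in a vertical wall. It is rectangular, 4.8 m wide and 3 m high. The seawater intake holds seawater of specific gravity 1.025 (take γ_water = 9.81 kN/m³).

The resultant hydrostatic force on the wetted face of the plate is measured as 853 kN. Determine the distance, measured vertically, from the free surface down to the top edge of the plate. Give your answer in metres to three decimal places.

γ = 1.025 × 9.81 = 10.05525 kN/m³.
A = 4.8 × 3 = 14.4 m².
From F = γ·h_c·A, the centroid depth is h_c = 853/(10.05525 × 14.4) = 5.89106 m.
The centroid lies 3/2 = 1.5 m below the top edge, so the top edge sits at h_top = 5.89106 − 1.5 = 4.39106 m below the surface.

d_top ≈ 4.391 m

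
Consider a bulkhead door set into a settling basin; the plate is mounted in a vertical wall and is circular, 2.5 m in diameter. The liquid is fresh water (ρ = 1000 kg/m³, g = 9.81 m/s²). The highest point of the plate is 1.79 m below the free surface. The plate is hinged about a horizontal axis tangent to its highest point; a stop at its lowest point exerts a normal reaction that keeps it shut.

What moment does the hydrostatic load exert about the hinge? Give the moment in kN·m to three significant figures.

M ≈ 202 kN·m

γ = ρg = 1000 × 9.81 = 9810 N/m³ = 9.81 kN/m³.
The centroid is at the centre, 1.25 m below the top of the plate, so the centroid depth is h_c = 1.79 + 1.25 = 3.04 m.
A = π(1.25)² = 4.90874 m².
Resultant F = γ·h_c·A = 9.81 × 3.04 × 4.90874 = 146.39 kN.
I_c = πr⁴/4 = π × 1.25⁴/4 = 1.91748 m⁴.
Centre of pressure: y_p = y_c + I_c/(y_c·A) = 3.04 + 1.91748/(3.04 × 4.90874) = 3.04 + 0.128495 = 3.1685 m along the plane.
The resultant acts 1.25 + 0.128495 = 1.3785 m (along the plate) below the hinge at the top edge, so the moment about the hinge is M = F × 1.3785 = 146.39 × 1.3785 = 201.799 kN·m.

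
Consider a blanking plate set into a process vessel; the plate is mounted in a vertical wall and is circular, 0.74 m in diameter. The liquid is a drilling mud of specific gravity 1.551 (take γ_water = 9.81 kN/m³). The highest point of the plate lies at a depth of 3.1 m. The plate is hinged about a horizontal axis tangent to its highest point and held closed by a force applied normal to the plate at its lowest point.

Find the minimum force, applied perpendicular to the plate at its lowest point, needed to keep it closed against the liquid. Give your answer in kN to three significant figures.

γ = 1.551 × 9.81 = 15.21531 kN/m³.
The centroid is at the centre, 0.37 m below the top of the plate, so the centroid depth is h_c = 3.1 + 0.37 = 3.47 m.
A = π(0.37)² = 0.430084 m².
Resultant F = γ·h_c·A = 15.21531 × 3.47 × 0.430084 = 22.7072 kN.
I_c = πr⁴/4 = π × 0.37⁴/4 = 0.0147196 m⁴.
Centre of pressure: y_p = y_c + I_c/(y_c·A) = 3.47 + 0.0147196/(3.47 × 0.430084) = 3.47 + 0.0098631 = 3.47986 m along the plane.
The resultant acts 0.37 + 0.0098631 = 0.379863 m (along the plate) below the hinge at the top edge, so the moment about the hinge is M = F × 0.379863 = 22.7072 × 0.379863 = 8.62563 kN·m.
A normal force at the bottom, 0.74 m from the hinge, must supply this moment: P = 8.62563/0.74 = 11.6563 kN.

P ≈ 11.7 kN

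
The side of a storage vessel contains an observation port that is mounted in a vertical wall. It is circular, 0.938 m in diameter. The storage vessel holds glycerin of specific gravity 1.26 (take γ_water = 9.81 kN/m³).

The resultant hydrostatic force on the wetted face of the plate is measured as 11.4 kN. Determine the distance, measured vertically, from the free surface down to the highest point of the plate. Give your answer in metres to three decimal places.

γ = 1.26 × 9.81 = 12.3606 kN/m³.
A = π(0.469)² = 0.691028 m².
From F = γ·h_c·A, the centroid depth is h_c = 11.4/(12.3606 × 0.691028) = 1.33466 m.
The centroid is at the centre, 0.469 m below the top of the plate, so the highest point sits at h_top = 1.33466 − 0.469 = 0.86566 m below the surface.

d_top ≈ 0.866 m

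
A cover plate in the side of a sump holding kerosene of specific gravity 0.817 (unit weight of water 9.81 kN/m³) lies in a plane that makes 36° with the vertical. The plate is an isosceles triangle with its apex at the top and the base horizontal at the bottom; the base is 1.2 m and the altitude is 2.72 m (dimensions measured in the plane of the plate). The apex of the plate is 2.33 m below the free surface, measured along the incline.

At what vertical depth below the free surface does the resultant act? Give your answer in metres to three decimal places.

h_p = 3.432 m

γ = 0.817 × 9.81 = 8.01477 kN/m³.
The plate makes 36° with the vertical, i.e. θ = 90° − 36° = 54° to the horizontal. Measuring y along the incline from the free-surface line, vertical depth h = y·sinθ with sinθ = 0.809017.
With the apex up, the centroid sits 2h/3 = 2 × 2.72/3 = 1.81333 m below the apex, so y_c = 2.33 + 1.81333 = 4.14333 m and h_c = 4.14333 × 0.809017 = 3.35202 m.
A = ½ × 1.2 × 2.72 = 1.632 m².
Resultant F = γ·h_c·A = 8.01477 × 3.35202 × 1.632 = 43.8448 kN.
I_c = b·h³/36 = 1.2 × 2.72³/36 = 0.670788 m⁴.
Centre of pressure: y_p = y_c + I_c/(y_c·A) = 4.14333 + 0.670788/(4.14333 × 1.632) = 4.14333 + 0.0992009 = 4.24253 m along the plane.
Vertically, h_p = y_p·sinθ = 4.24253 × 0.809017 = 3.43228 m.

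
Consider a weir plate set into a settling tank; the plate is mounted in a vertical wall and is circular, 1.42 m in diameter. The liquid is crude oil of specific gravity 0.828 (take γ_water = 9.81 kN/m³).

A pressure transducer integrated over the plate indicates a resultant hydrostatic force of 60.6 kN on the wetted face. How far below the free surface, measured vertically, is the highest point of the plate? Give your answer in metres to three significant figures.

d_top ≈ 4.00 m

γ = 0.828 × 9.81 = 8.12268 kN/m³.
A = π(0.71)² = 1.58368 m².
From F = γ·h_c·A, the centroid depth is h_c = 60.6/(8.12268 × 1.58368) = 4.71092 m.
The centroid is at the centre, 0.71 m below the top of the plate, so the highest point sits at h_top = 4.71092 − 0.71 = 4.00092 m below the surface.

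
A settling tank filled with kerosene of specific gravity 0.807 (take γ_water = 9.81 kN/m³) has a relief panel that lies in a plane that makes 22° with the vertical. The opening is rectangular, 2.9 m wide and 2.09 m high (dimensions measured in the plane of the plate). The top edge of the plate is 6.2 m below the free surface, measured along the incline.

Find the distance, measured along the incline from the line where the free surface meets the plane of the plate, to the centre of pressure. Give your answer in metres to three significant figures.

y_p = 7.30 m

γ = 0.807 × 9.81 = 7.91667 kN/m³.
The plate makes 22° with the vertical, i.e. θ = 90° − 22° = 68° to the horizontal. Measuring y along the incline from the free-surface line, vertical depth h = y·sinθ with sinθ = 0.927184.
The centroid lies 2.09/2 = 1.045 m below the top edge, so y_c = 6.2 + 1.045 = 7.245 m and h_c = 7.245 × 0.927184 = 6.71745 m.
A = 2.9 × 2.09 = 6.061 m².
Resultant F = γ·h_c·A = 7.91667 × 6.71745 × 6.061 = 322.323 kN.
I_c = b·h³/12 = 2.9 × 2.09³/12 = 2.20625 m⁴.
Centre of pressure: y_p = y_c + I_c/(y_c·A) = 7.245 + 2.20625/(7.245 × 6.061) = 7.245 + 0.0502426 = 7.29524 m along the plane.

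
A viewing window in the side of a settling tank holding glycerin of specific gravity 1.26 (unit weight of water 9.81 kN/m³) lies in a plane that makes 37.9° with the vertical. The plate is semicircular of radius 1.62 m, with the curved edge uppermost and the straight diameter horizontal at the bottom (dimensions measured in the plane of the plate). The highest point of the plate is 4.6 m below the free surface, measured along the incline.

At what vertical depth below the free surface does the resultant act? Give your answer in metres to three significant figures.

h_p = 4.39 m

γ = 1.26 × 9.81 = 12.3606 kN/m³.
The plate makes 37.9° with the vertical, i.e. θ = 90° − 37.9° = 52.1° to the horizontal. Measuring y along the incline from the free-surface line, vertical depth h = y·sinθ with sinθ = 0.789084.
The centroid lies 4r/(3π) = 0.687549 m above the diameter, so r − 4r/(3π) = 1.62 − 0.687549 = 0.932451 m below the topmost point, so y_c = 4.6 + 0.932451 = 5.53245 m and h_c = 5.53245 × 0.789084 = 4.36557 m.
A = πr²/2 = π × 1.62²/2 = 4.1224 m².
Resultant F = γ·h_c·A = 12.3606 × 4.36557 × 4.1224 = 222.449 kN.
I_c = (π/8 − 8/(9π))·r⁴ = 0.109757 × 1.62⁴ = 0.755949 m⁴.
Centre of pressure: y_p = y_c + I_c/(y_c·A) = 5.53245 + 0.755949/(5.53245 × 4.1224) = 5.53245 + 0.0331455 = 5.5656 m along the plane.
Vertically, h_p = y_p·sinθ = 5.5656 × 0.789084 = 4.39173 m.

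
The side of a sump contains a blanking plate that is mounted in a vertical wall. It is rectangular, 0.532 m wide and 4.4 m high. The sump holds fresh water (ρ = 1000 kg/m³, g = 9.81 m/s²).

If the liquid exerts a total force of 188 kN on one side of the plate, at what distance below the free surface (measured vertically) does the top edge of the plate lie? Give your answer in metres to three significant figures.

d_top ≈ 5.99 m

γ = ρg = 1000 × 9.81 = 9810 N/m³ = 9.81 kN/m³.
A = 0.532 × 4.4 = 2.3408 m².
From F = γ·h_c·A, the centroid depth is h_c = 188/(9.81 × 2.3408) = 8.187 m.
The centroid lies 4.4/2 = 2.2 m below the top edge, so the top edge sits at h_top = 8.187 − 2.2 = 5.987 m below the surface.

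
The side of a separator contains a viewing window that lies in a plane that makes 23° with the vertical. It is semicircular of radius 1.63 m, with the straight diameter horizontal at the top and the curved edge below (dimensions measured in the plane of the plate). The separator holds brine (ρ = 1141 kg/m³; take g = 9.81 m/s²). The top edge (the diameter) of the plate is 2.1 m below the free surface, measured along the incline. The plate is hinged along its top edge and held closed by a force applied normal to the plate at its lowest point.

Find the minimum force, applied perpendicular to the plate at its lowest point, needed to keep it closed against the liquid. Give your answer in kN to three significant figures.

P ≈ 55.8 kN

γ = ρg = 1141 × 9.81 / 1000 = 11.19321 kN/m³.
The plate makes 23° with the vertical, i.e. θ = 90° − 23° = 67° to the horizontal. Measuring y along the incline from the free-surface line, vertical depth h = y·sinθ with sinθ = 0.920505.
The centroid of a semicircle lies 4r/(3π) = 0.691793 m from the diameter, here below the top edge, so y_c = 2.1 + 0.691793 = 2.79179 m and h_c = 2.79179 × 0.920505 = 2.56986 m.
A = πr²/2 = π × 1.63²/2 = 4.17345 m².
Resultant F = γ·h_c·A = 11.19321 × 2.56986 × 4.17345 = 120.049 kN.
I_c = (π/8 − 8/(9π))·r⁴ = 0.109757 × 1.63⁴ = 0.774788 m⁴.
Centre of pressure: y_p = y_c + I_c/(y_c·A) = 2.79179 + 0.774788/(2.79179 × 4.17345) = 2.79179 + 0.0664974 = 2.85829 m along the plane.
The resultant acts 0.691793 + 0.0664974 = 0.75829 m (along the plate) below the hinge at the top edge, so the moment about the hinge is M = F × 0.75829 = 120.049 × 0.75829 = 91.032 kN·m.
A normal force at the bottom, 1.63 m from the hinge, must supply this moment: P = 91.032/1.63 = 55.8479 kN.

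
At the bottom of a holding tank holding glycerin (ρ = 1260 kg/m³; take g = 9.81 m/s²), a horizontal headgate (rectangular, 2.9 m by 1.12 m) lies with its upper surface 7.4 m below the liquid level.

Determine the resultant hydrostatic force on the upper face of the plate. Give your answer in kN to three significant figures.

F ≈ 297 kN

γ = ρg = 1260 × 9.81 / 1000 = 12.3606 kN/m³.
The plate is horizontal, so pressure is uniform at p = γ·h = 12.3606 × 7.4 = 91.4684 kN/m².
A = 2.9 × 1.12 = 3.248 m².
F = p·A = 91.4684 × 3.248 = 297.089 kN.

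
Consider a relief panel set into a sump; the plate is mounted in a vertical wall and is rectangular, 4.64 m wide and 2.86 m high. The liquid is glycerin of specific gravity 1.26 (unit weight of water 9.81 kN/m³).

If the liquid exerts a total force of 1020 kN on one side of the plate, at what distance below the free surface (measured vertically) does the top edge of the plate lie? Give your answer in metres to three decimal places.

d_top ≈ 4.788 m

γ = 1.26 × 9.81 = 12.3606 kN/m³.
A = 4.64 × 2.86 = 13.2704 m².
From F = γ·h_c·A, the centroid depth is h_c = 1020/(12.3606 × 13.2704) = 6.21837 m.
The centroid lies 2.86/2 = 1.43 m below the top edge, so the top edge sits at h_top = 6.21837 − 1.43 = 4.78837 m below the surface.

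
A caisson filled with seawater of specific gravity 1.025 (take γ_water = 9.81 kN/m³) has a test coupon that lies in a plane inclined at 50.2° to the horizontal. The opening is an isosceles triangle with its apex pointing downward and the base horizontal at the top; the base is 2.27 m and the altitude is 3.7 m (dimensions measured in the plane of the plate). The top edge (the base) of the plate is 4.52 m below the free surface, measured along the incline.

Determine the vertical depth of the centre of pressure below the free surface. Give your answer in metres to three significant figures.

h_p = 4.52 m

γ = 1.025 × 9.81 = 10.05525 kN/m³.
Let θ = 50.2° be the plate's angle to the horizontal; measure y along the incline from where the plane meets the free surface. Vertical depth h = y·sinθ with sinθ = 0.768284.
With the apex down, the centroid sits h/3 = 3.7/3 = 1.23333 m below the base (the top edge), so y_c = 4.52 + 1.23333 = 5.75333 m and h_c = 5.75333 × 0.768284 = 4.42019 m.
A = ½ × 2.27 × 3.7 = 4.1995 m².
Resultant F = γ·h_c·A = 10.05525 × 4.42019 × 4.1995 = 186.651 kN.
I_c = b·h³/36 = 2.27 × 3.7³/36 = 3.19395 m⁴.
Centre of pressure: y_p = y_c + I_c/(y_c·A) = 5.75333 + 3.19395/(5.75333 × 4.1995) = 5.75333 + 0.132194 = 5.88552 m along the plane.
Vertically, h_p = y_p·sinθ = 5.88552 × 0.768284 = 4.52175 m.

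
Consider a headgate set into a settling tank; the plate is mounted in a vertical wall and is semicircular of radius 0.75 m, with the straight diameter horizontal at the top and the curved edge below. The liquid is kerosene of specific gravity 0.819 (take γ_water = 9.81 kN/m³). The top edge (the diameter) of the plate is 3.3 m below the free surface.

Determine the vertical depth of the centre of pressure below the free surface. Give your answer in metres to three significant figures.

h_p = 3.63 m

γ = 0.819 × 9.81 = 8.03439 kN/m³.
The centroid of a semicircle lies 4r/(3π) = 0.31831 m from the diameter, here below the top edge, so the centroid depth is h_c = 3.3 + 0.31831 = 3.61831 m.
A = πr²/2 = π × 0.75²/2 = 0.883573 m².
Resultant F = γ·h_c·A = 8.03439 × 3.61831 × 0.883573 = 25.6863 kN.
I_c = (π/8 − 8/(9π))·r⁴ = 0.109757 × 0.75⁴ = 0.0347278 m⁴.
Centre of pressure: y_p = y_c + I_c/(y_c·A) = 3.61831 + 0.0347278/(3.61831 × 0.883573) = 3.61831 + 0.0108625 = 3.62917 m along the plane.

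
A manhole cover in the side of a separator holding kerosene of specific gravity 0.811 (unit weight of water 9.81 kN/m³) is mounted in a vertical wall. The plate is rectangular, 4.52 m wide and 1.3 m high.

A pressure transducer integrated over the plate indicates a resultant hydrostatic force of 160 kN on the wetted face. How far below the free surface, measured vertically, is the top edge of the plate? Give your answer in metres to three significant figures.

d_top ≈ 2.77 m

γ = 0.811 × 9.81 = 7.95591 kN/m³.
A = 4.52 × 1.3 = 5.876 m².
From F = γ·h_c·A, the centroid depth is h_c = 160/(7.95591 × 5.876) = 3.42254 m.
The centroid lies 1.3/2 = 0.65 m below the top edge, so the top edge sits at h_top = 3.42254 − 0.65 = 2.77254 m below the surface.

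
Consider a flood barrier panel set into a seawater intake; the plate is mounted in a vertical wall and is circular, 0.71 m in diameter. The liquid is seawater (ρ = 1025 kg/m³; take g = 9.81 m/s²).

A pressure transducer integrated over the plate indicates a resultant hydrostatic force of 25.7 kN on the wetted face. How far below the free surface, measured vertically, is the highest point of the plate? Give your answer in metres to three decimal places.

d_top ≈ 6.101 m

γ = ρg = 1025 × 9.81 / 1000 = 10.05525 kN/m³.
A = π(0.355)² = 0.395919 m².
From F = γ·h_c·A, the centroid depth is h_c = 25.7/(10.05525 × 0.395919) = 6.45556 m.
The centroid is at the centre, 0.355 m below the top of the plate, so the highest point sits at h_top = 6.45556 − 0.355 = 6.10056 m below the surface.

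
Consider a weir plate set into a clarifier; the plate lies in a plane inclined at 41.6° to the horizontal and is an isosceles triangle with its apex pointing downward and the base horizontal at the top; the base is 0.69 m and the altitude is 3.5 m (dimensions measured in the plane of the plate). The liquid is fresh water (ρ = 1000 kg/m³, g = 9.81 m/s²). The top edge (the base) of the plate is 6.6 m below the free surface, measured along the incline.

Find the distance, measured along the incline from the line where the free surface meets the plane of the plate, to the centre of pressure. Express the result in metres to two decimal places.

γ = ρg = 1000 × 9.81 = 9810 N/m³ = 9.81 kN/m³.
Let θ = 41.6° be the plate's angle to the horizontal; measure y along the incline from where the plane meets the free surface. Vertical depth h = y·sinθ with sinθ = 0.663926.
With the apex down, the centroid sits h/3 = 3.5/3 = 1.16667 m below the base (the top edge), so y_c = 6.6 + 1.16667 = 7.76667 m and h_c = 7.76667 × 0.663926 = 5.15649 m.
A = ½ × 0.69 × 3.5 = 1.2075 m².
Resultant F = γ·h_c·A = 9.81 × 5.15649 × 1.2075 = 61.0816 kN.
I_c = b·h³/36 = 0.69 × 3.5³/36 = 0.821771 m⁴.
Centre of pressure: y_p = y_c + I_c/(y_c·A) = 7.76667 + 0.821771/(7.76667 × 1.2075) = 7.76667 + 0.0876252 = 7.8543 m along the plane.

y_p = 7.85 m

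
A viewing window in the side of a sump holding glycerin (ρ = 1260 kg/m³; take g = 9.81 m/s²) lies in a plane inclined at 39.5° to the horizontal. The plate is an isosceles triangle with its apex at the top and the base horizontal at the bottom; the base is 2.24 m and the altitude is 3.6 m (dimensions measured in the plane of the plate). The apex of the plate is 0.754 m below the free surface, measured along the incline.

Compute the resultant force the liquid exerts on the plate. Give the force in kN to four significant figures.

F ≈ 99.98 kN

γ = ρg = 1260 × 9.81 / 1000 = 12.3606 kN/m³.
Let θ = 39.5° be the plate's angle to the horizontal; measure y along the incline from where the plane meets the free surface. Vertical depth h = y·sinθ with sinθ = 0.636078.
With the apex up, the centroid sits 2h/3 = 2 × 3.6/3 = 2.4 m below the apex, so y_c = 0.754 + 2.4 = 3.154 m and h_c = 3.154 × 0.636078 = 2.00619 m.
A = ½ × 2.24 × 3.6 = 4.032 m².
Resultant F = γ·h_c·A = 12.3606 × 2.00619 × 4.032 = 99.9844 kN.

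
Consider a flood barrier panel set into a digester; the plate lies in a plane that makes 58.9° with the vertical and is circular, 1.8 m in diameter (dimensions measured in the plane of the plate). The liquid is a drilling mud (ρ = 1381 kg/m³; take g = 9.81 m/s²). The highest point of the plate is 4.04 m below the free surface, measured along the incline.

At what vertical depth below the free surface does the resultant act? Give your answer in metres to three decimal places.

γ = ρg = 1381 × 9.81 / 1000 = 13.54761 kN/m³.
The plate makes 58.9° with the vertical, i.e. θ = 90° − 58.9° = 31.1° to the horizontal. Measuring y along the incline from the free-surface line, vertical depth h = y·sinθ with sinθ = 0.516533.
The centroid is at the centre, 0.9 m below the top of the plate, so y_c = 4.04 + 0.9 = 4.94 m and h_c = 4.94 × 0.516533 = 2.55167 m.
A = π(0.9)² = 2.54469 m².
Resultant F = γ·h_c·A = 13.54761 × 2.55167 × 2.54469 = 87.9675 kN.
I_c = πr⁴/4 = π × 0.9⁴/4 = 0.5153 m⁴.
Centre of pressure: y_p = y_c + I_c/(y_c·A) = 4.94 + 0.5153/(4.94 × 2.54469) = 4.94 + 0.0409919 = 4.98099 m along the plane.
Vertically, h_p = y_p·sinθ = 4.98099 × 0.516533 = 2.57285 m.

h_p = 2.573 m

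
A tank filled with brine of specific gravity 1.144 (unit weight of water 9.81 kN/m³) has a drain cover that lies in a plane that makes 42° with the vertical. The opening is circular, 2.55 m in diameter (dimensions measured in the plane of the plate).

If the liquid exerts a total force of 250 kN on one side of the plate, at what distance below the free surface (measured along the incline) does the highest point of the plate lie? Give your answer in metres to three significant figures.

y_top ≈ 4.59 m

γ = 1.144 × 9.81 = 11.22264 kN/m³.
A = π(1.275)² = 5.10705 m².
From F = γ·h_c·A, the centroid depth is h_c = 250/(11.22264 × 5.10705) = 4.36189 m.
The plate makes 42° with the vertical, i.e. θ = 90° − 42° = 48° to the horizontal. Measuring y along the incline from the free-surface line, vertical depth h = y·sinθ with sinθ = 0.743145.
Along the incline, y_c = h_c/sinθ = 4.36189/0.743145 = 5.8695 m.
The centroid is at the centre, 1.275 m below the top of the plate, so the highest point sits at y_top = 5.8695 − 1.275 = 4.5945 m along the incline.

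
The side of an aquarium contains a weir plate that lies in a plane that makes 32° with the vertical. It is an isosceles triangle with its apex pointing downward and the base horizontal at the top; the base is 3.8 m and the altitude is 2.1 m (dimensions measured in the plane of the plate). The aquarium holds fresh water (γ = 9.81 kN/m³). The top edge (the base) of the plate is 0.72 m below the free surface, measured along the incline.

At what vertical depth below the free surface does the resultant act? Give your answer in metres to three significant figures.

h_p = 1.35 m

γ = 9.81 kN/m³.
The plate makes 32° with the vertical, i.e. θ = 90° − 32° = 58° to the horizontal. Measuring y along the incline from the free-surface line, vertical depth h = y·sinθ with sinθ = 0.848048.
With the apex down, the centroid sits h/3 = 2.1/3 = 0.7 m below the base (the top edge), so y_c = 0.72 + 0.7 = 1.42 m and h_c = 1.42 × 0.848048 = 1.20423 m.
A = ½ × 3.8 × 2.1 = 3.99 m².
Resultant F = γ·h_c·A = 9.81 × 1.20423 × 3.99 = 47.1359 kN.
I_c = b·h³/36 = 3.8 × 2.1³/36 = 0.97755 m⁴.
Centre of pressure: y_p = y_c + I_c/(y_c·A) = 1.42 + 0.97755/(1.42 × 3.99) = 1.42 + 0.172535 = 1.59253 m along the plane.
Vertically, h_p = y_p·sinθ = 1.59253 × 0.848048 = 1.35054 m.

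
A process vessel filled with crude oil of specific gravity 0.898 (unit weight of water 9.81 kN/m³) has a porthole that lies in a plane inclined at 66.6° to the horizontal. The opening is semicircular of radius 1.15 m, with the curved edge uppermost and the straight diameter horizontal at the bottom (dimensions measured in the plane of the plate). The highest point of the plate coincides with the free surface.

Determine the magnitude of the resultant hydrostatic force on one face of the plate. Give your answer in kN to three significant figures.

F ≈ 11.1 kN

γ = 0.898 × 9.81 = 8.80938 kN/m³.
Let θ = 66.6° be the plate's angle to the horizontal; measure y along the incline from where the plane meets the free surface. Vertical depth h = y·sinθ with sinθ = 0.917755.
The centroid lies 4r/(3π) = 0.488075 m above the diameter, so r − 4r/(3π) = 1.15 − 0.488075 = 0.661925 m below the topmost point, so y_c = 0.661925 m and h_c = 0.661925 × 0.917755 = 0.607485 m.
A = πr²/2 = π × 1.15²/2 = 2.07738 m².
Resultant F = γ·h_c·A = 8.80938 × 0.607485 × 2.07738 = 11.1172 kN.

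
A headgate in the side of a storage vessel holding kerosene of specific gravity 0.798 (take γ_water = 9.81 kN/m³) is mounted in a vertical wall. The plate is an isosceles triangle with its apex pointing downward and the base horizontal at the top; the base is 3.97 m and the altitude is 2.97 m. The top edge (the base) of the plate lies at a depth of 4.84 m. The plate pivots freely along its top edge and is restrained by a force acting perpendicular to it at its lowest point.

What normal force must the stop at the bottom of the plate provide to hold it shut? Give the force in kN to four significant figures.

γ = 0.798 × 9.81 = 7.82838 kN/m³.
With the apex down, the centroid sits h/3 = 2.97/3 = 0.99 m below the base (the top edge), so the centroid depth is h_c = 4.84 + 0.99 = 5.83 m.
A = ½ × 3.97 × 2.97 = 5.89545 m².
Resultant F = γ·h_c·A = 7.82838 × 5.83 × 5.89545 = 269.065 kN.
I_c = b·h³/36 = 3.97 × 2.97³/36 = 2.88907 m⁴.
Centre of pressure: y_p = y_c + I_c/(y_c·A) = 5.83 + 2.88907/(5.83 × 5.89545) = 5.83 + 0.0840567 = 5.91406 m along the plane.
The resultant acts 0.99 + 0.0840567 = 1.07406 m (along the plate) below the hinge at the top edge, so the moment about the hinge is M = F × 1.07406 = 269.065 × 1.07406 = 288.992 kN·m.
A normal force at the bottom, 2.97 m from the hinge, must supply this moment: P = 288.992/2.97 = 97.3037 kN.

P ≈ 97.30 kN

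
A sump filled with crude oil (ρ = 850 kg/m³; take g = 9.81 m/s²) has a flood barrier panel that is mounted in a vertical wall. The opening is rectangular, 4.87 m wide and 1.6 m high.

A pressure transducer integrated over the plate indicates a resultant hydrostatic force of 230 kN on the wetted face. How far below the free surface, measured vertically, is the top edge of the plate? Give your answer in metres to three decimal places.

d_top ≈ 2.740 m

γ = ρg = 850 × 9.81 / 1000 = 8.3385 kN/m³.
A = 4.87 × 1.6 = 7.792 m².
From F = γ·h_c·A, the centroid depth is h_c = 230/(8.3385 × 7.792) = 3.5399 m.
The centroid lies 1.6/2 = 0.8 m below the top edge, so the top edge sits at h_top = 3.5399 − 0.8 = 2.7399 m below the surface.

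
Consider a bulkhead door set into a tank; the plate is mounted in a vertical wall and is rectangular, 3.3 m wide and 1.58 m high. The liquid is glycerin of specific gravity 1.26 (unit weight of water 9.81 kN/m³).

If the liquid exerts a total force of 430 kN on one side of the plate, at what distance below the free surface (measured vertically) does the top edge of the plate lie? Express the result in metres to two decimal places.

d_top ≈ 5.88 m

γ = 1.26 × 9.81 = 12.3606 kN/m³.
A = 3.3 × 1.58 = 5.214 m².
From F = γ·h_c·A, the centroid depth is h_c = 430/(12.3606 × 5.214) = 6.67203 m.
The centroid lies 1.58/2 = 0.79 m below the top edge, so the top edge sits at h_top = 6.67203 − 0.79 = 5.88203 m below the surface.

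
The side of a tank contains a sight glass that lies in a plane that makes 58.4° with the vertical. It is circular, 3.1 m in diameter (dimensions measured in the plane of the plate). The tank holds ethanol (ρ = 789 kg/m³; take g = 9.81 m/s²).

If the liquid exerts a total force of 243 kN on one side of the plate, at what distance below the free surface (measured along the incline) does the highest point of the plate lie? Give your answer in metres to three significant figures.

γ = ρg = 789 × 9.81 / 1000 = 7.74009 kN/m³.
A = π(1.55)² = 7.54768 m².
From F = γ·h_c·A, the centroid depth is h_c = 243/(7.74009 × 7.54768) = 4.15955 m.
The plate makes 58.4° with the vertical, i.e. θ = 90° − 58.4° = 31.6° to the horizontal. Measuring y along the incline from the free-surface line, vertical depth h = y·sinθ with sinθ = 0.523986.
Along the incline, y_c = h_c/sinθ = 4.15955/0.523986 = 7.93828 m.
The centroid is at the centre, 1.55 m below the top of the plate, so the highest point sits at y_top = 7.93828 − 1.55 = 6.38828 m along the incline.

y_top ≈ 6.39 m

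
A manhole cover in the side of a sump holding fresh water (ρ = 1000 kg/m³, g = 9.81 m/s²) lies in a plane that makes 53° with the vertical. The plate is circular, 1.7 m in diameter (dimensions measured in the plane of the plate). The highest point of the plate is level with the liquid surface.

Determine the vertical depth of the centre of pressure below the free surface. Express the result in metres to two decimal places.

γ = ρg = 1000 × 9.81 = 9810 N/m³ = 9.81 kN/m³.
The plate makes 53° with the vertical, i.e. θ = 90° − 53° = 37° to the horizontal. Measuring y along the incline from the free-surface line, vertical depth h = y·sinθ with sinθ = 0.601815.
The centroid is at the centre, 0.85 m below the top of the plate, so y_c = 0.85 m and h_c = 0.85 × 0.601815 = 0.511543 m.
A = π(0.85)² = 2.2698 m².
Resultant F = γ·h_c·A = 9.81 × 0.511543 × 2.2698 = 11.3904 kN.
I_c = πr⁴/4 = π × 0.85⁴/4 = 0.409983 m⁴.
Centre of pressure: y_p = y_c + I_c/(y_c·A) = 0.85 + 0.409983/(0.85 × 2.2698) = 0.85 + 0.2125 = 1.0625 m along the plane.
Vertically, h_p = y_p·sinθ = 1.0625 × 0.601815 = 0.639428 m.

h_p = 0.64 m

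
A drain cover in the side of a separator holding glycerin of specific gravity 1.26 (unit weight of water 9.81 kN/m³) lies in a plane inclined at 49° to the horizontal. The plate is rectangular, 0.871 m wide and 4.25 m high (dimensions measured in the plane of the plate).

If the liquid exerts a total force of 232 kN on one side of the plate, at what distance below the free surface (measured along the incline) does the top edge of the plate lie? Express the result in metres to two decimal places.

y_top ≈ 4.59 m

γ = 1.26 × 9.81 = 12.3606 kN/m³.
A = 0.871 × 4.25 = 3.70175 m².
From F = γ·h_c·A, the centroid depth is h_c = 232/(12.3606 × 3.70175) = 5.07039 m.
Let θ = 49° be the plate's angle to the horizontal; measure y along the incline from where the plane meets the free surface. Vertical depth h = y·sinθ with sinθ = 0.754710.
Along the incline, y_c = h_c/sinθ = 5.07039/0.754710 = 6.71833 m.
The centroid lies 4.25/2 = 2.125 m below the top edge, so the top edge sits at y_top = 6.71833 − 2.125 = 4.59333 m along the incline.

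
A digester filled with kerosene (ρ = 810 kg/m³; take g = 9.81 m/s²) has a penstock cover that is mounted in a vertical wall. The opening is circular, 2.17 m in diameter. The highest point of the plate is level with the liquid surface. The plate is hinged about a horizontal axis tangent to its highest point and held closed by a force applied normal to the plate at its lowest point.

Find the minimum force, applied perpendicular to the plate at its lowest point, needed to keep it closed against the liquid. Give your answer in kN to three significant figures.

P ≈ 19.9 kN

γ = ρg = 810 × 9.81 / 1000 = 7.9461 kN/m³.
The centroid is at the centre, 1.085 m below the top of the plate, so the centroid depth is h_c = 1.085 m.
A = π(1.085)² = 3.69836 m².
Resultant F = γ·h_c·A = 7.9461 × 1.085 × 3.69836 = 31.8855 kN.
I_c = πr⁴/4 = π × 1.085⁴/4 = 1.08845 m⁴.
Centre of pressure: y_p = y_c + I_c/(y_c·A) = 1.085 + 1.08845/(1.085 × 3.69836) = 1.085 + 0.27125 = 1.35625 m along the plane.
The resultant acts 1.085 + 0.27125 = 1.35625 m (along the plate) below the hinge at the top edge, so the moment about the hinge is M = F × 1.35625 = 31.8855 × 1.35625 = 43.2447 kN·m.
A normal force at the bottom, 2.17 m from the hinge, must supply this moment: P = 43.2447/2.17 = 19.9284 kN.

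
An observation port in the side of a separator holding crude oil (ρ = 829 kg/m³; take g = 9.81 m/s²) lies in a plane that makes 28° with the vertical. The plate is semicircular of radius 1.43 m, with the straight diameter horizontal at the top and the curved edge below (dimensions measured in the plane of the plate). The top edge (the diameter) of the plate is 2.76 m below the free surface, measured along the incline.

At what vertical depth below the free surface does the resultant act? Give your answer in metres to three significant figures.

h_p = 3.01 m

γ = ρg = 829 × 9.81 / 1000 = 8.13249 kN/m³.
The plate makes 28° with the vertical, i.e. θ = 90° − 28° = 62° to the horizontal. Measuring y along the incline from the free-surface line, vertical depth h = y·sinθ with sinθ = 0.882948.
The centroid of a semicircle lies 4r/(3π) = 0.606911 m from the diameter, here below the top edge, so y_c = 2.76 + 0.606911 = 3.36691 m and h_c = 3.36691 × 0.882948 = 2.97281 m.
A = πr²/2 = π × 1.43²/2 = 3.21212 m².
Resultant F = γ·h_c·A = 8.13249 × 2.97281 × 3.21212 = 77.6573 kN.
I_c = (π/8 − 8/(9π))·r⁴ = 0.109757 × 1.43⁴ = 0.458962 m⁴.
Centre of pressure: y_p = y_c + I_c/(y_c·A) = 3.36691 + 0.458962/(3.36691 × 3.21212) = 3.36691 + 0.0424379 = 3.40935 m along the plane.
Vertically, h_p = y_p·sinθ = 3.40935 × 0.882948 = 3.01028 m.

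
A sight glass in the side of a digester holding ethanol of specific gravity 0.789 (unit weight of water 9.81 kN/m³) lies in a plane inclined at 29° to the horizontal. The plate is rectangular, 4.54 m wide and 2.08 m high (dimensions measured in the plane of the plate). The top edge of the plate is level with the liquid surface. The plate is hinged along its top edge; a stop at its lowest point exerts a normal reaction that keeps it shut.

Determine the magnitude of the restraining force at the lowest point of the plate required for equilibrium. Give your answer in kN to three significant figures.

P ≈ 24.6 kN

γ = 0.789 × 9.81 = 7.74009 kN/m³.
Let θ = 29° be the plate's angle to the horizontal; measure y along the incline from where the plane meets the free surface. Vertical depth h = y·sinθ with sinθ = 0.484810.
The centroid lies 2.08/2 = 1.04 m below the top edge, so y_c = 1.04 m and h_c = 1.04 × 0.484810 = 0.504202 m.
A = 4.54 × 2.08 = 9.4432 m².
Resultant F = γ·h_c·A = 7.74009 × 0.504202 × 9.4432 = 36.8527 kN.
I_c = b·h³/12 = 4.54 × 2.08³/12 = 3.40459 m⁴.
Centre of pressure: y_p = y_c + I_c/(y_c·A) = 1.04 + 3.40459/(1.04 × 9.4432) = 1.04 + 0.346667 = 1.38667 m along the plane.
The resultant acts 1.04 + 0.346667 = 1.38667 m (along the plate) below the hinge at the top edge, so the moment about the hinge is M = F × 1.38667 = 36.8527 × 1.38667 = 51.1025 kN·m.
A normal force at the bottom, 2.08 m from the hinge, must supply this moment: P = 51.1025/2.08 = 24.5685 kN.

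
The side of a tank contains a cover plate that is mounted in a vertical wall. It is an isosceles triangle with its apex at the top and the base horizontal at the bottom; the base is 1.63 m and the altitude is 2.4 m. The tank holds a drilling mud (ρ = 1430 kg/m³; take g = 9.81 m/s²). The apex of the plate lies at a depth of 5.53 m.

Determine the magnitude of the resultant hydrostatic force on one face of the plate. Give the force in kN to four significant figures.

F ≈ 195.6 kN

γ = ρg = 1430 × 9.81 / 1000 = 14.0283 kN/m³.
With the apex up, the centroid sits 2h/3 = 2 × 2.4/3 = 1.6 m below the apex, so the centroid depth is h_c = 5.53 + 1.6 = 7.13 m.
A = ½ × 1.63 × 2.4 = 1.956 m².
Resultant F = γ·h_c·A = 14.0283 × 7.13 × 1.956 = 195.643 kN.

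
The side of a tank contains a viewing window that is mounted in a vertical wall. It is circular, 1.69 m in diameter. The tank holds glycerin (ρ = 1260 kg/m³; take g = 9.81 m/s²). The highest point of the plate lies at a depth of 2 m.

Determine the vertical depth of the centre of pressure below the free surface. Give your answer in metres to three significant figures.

γ = ρg = 1260 × 9.81 / 1000 = 12.3606 kN/m³.
The centroid is at the centre, 0.845 m below the top of the plate, so the centroid depth is h_c = 2 + 0.845 = 2.845 m.
A = π(0.845)² = 2.24318 m².
Resultant F = γ·h_c·A = 12.3606 × 2.845 × 2.24318 = 78.8835 kN.
I_c = πr⁴/4 = π × 0.845⁴/4 = 0.400421 m⁴.
Centre of pressure: y_p = y_c + I_c/(y_c·A) = 2.845 + 0.400421/(2.845 × 2.24318) = 2.845 + 0.0627437 = 2.90774 m along the plane.

h_p = 2.91 m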